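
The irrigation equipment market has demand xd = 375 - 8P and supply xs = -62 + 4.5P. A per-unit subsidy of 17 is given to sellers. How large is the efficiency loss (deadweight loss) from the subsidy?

Deadweight loss = 416.16

Pre-subsidy: 375 - 8P = -62 + 4.5P gives P* = 34.96, x* = 95.32.
With the subsidy, sellers receive Ps = Pb + 17 for each unit, where Pb is the price buyers pay.
Supply in terms of Pb becomes xs = -62 + 4.5(Pb + 17) = 14.5 + 4.5Pb. Setting this equal to demand: 375 - 8Pb = 14.5 + 4.5Pb, so Pb = 28.84.
Sellers receive Ps = 28.84 + 17 = 45.84; x' = 375 − 8·28.84 = 144.28.
The subsidy expands output by 144.28 − 95.32 = 48.96 past the efficient level; on those units the gap between marginal cost and willingness to pay runs from 0 up to 17.
DWL = ½ × 17 × 48.96 = 416.16.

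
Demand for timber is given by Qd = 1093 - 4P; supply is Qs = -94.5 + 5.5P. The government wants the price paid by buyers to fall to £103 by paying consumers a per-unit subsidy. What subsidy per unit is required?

Required subsidy s = £38 per unit

At a buyer price of 103, quantity demanded is 1093 − 4·103 = 681.
Sellers supply 681 only when they receive Ps with -94.5 + 5.5·Ps = 681, i.e. Ps = 141.
s = Ps − Pb = 141 − 103 = 38.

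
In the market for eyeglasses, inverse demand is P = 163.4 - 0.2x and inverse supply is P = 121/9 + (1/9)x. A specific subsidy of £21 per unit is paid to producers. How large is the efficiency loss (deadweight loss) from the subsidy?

Pre-subsidy: 163.4 - 0.2x = 121/9 + (1/9)x gives x* = 482 and P* = 67.
With the subsidy, sellers receive Ps = Pb + 21 for each unit, where Pb is the price buyers pay.
On the curves, Pb = 163.4 - 0.2x and Ps = 121/9 + (1/9)x; the wedge Ps − Pb = 21 gives 121/9 + (1/9)x − (163.4 - 0.2x) = 21, so x' = 549.5.
Then Pb = 163.4 − 0.2·549.5 = 53.5 and Ps = 121/9 + (1/9)·549.5 = 74.5.
The subsidy expands output by 549.5 − 482 = 67.5 past the efficient level; on those units the gap between marginal cost and willingness to pay runs from 0 up to 21.
DWL = ½ × 21 × 67.5 = 708.75.

Deadweight loss = £708.75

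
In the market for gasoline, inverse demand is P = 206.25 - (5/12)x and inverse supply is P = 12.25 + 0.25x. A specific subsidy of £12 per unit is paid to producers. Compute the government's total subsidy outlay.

Pre-subsidy: 206.25 - (5/12)x = 12.25 + 0.25x gives x* = 291 and P* = 85.
With the subsidy, sellers receive Ps = Pb + 12 for each unit, where Pb is the price buyers pay.
On the curves, Pb = 206.25 - (5/12)x and Ps = 12.25 + 0.25x; the wedge Ps − Pb = 12 gives 12.25 + 0.25x − (206.25 - (5/12)x) = 12, so x' = 309.
Then Pb = 206.25 − (5/12)·309 = 77.5 and Ps = 12.25 + 0.25·309 = 89.5.
Government outlay = subsidy × quantity = 12 × 309 = 3708.

Government cost = £3708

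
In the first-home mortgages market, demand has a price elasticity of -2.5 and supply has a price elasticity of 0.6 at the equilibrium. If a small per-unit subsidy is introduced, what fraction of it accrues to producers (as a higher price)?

For a small subsidy around the equilibrium, the benefit split depends on the relative slopes, which at a point are proportional to the elasticities.
Buyer share = εs/(εs + |εd|) = 0.6/(0.6 + 2.5) = 6/31; seller share = |εd|/(εs + |εd|) = 25/31.
So producers capture 25/31 of the subsidy.

Producer share = 25/31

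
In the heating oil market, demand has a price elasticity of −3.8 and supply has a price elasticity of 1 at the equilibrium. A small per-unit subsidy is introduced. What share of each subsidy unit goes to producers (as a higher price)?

Producer share = 19/24

For a small subsidy around the equilibrium, the benefit split depends on the relative slopes, which at a point are proportional to the elasticities.
Buyer share = εs/(εs + |εd|) = 1/(1 + 3.8) = 5/24; seller share = |εd|/(εs + |εd|) = 19/24.
So producers capture 19/24 of the subsidy.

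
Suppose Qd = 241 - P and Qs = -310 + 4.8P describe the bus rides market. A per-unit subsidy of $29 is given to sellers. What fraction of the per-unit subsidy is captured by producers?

Producer share = 5/29

Pre-subsidy: 241 - P = -310 + 4.8P gives P* = 95, Q* = 146.
With the subsidy, sellers receive Ps = Pb + 29 for each unit, where Pb is the price buyers pay.
Supply in terms of Pb becomes Qs = -310 + 4.8(Pb + 29) = -170.8 + 4.8Pb. Setting this equal to demand: 241 - Pb = -170.8 + 4.8Pb, so Pb = 71.
Sellers receive Ps = 71 + 29 = 100; Q' = 241 − 1·71 = 170.
Buyers' price falls by P* − Pb = 95 − 71 = 24; sellers' price rises by Ps − P* = 100 − 95 = 5.
So producers capture 5/29 = 5/29 of each unit of subsidy.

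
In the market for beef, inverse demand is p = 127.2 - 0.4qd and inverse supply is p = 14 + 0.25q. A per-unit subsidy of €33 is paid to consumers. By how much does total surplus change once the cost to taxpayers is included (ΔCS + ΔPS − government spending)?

Pre-subsidy: 127.2 - 0.4q = 14 + 0.25q gives q* = 2264/13 and p* = 748/13.
With the rebate, buyers effectively pay pb = ps − 33, where ps is the price sellers receive.
On the curves, pb = 127.2 - 0.4q and ps = 14 + 0.25q; the wedge ps − pb = 33 gives 14 + 0.25q − (127.2 - 0.4q) = 33, so q' = 2924/13.
Then pb = 127.2 − 0.4·(2924/13) = 484/13 and ps = 14 + 0.25·(2924/13) = 913/13.
ΔCS = ½(2264/13 + 2924/13)(748/13 − 484/13) = 684816/169; ΔPS = ½(2264/13 + 2924/13)(913/13 − 748/13) = 428010/169.
Government spending = 33 × 2924/13 = 96492/13.
Net change = 684816/169 + 428010/169 − 96492/13 = -10890/13. The loss equals the DWL triangle ½·33·660/13.

Net change in total surplus = -10890/13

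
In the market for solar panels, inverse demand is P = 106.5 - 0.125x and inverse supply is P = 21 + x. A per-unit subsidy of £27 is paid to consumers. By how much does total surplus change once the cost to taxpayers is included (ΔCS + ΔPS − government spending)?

Net change in total surplus = -£324

Pre-subsidy: 106.5 - 0.125x = 21 + x gives x* = 76 and P* = 97.
With the rebate, buyers effectively pay Pb = Ps − 27, where Ps is the price sellers receive.
On the curves, Pb = 106.5 - 0.125x and Ps = 21 + x; the wedge Ps − Pb = 27 gives 21 + x − (106.5 - 0.125x) = 27, so x' = 100.
Then Pb = 106.5 − 0.125·100 = 94 and Ps = 21 + 1·100 = 121.
ΔCS = ½(76 + 100)(97 − 94) = 264; ΔPS = ½(76 + 100)(121 − 97) = 2112.
Government spending = 27 × 100 = 2700.
Net change = 264 + 2112 − 2700 = -324. The loss equals the DWL triangle ½·27·24.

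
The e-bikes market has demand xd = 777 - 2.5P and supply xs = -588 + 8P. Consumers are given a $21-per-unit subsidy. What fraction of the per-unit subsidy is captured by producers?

Producer share = 5/21

Pre-subsidy: 777 - 2.5P = -588 + 8P gives P* = 130, x* = 452.
With the rebate, buyers effectively pay Pb = Ps − 21, where Ps is the price sellers receive.
Demand in terms of Ps becomes xd = 777 − 2.5(Ps − 21) = 829.5 - 2.5Ps. Setting this equal to supply: 829.5 - 2.5Ps = -588 + 8Ps, so Ps = 135.
Buyers pay Pb = 135 − 21 = 114; x' = -588 + 8·135 = 492.
Buyers' price falls by P* − Pb = 130 − 114 = 16; sellers' price rises by Ps − P* = 135 − 130 = 5.
So producers capture 5/21 = 5/21 of each unit of subsidy.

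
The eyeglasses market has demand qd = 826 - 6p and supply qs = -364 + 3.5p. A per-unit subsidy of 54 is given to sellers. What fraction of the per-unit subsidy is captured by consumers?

Consumer share = 7/19

Pre-subsidy: 826 - 6p = -364 + 3.5p gives p* = 2380/19, q* = 1414/19.
With the subsidy, sellers receive ps = pb + 54 for each unit, where pb is the price buyers pay.
Supply in terms of pb becomes qs = -364 + 3.5(pb + 54) = -175 + 3.5pb. Setting this equal to demand: 826 - 6pb = -175 + 3.5pb, so pb = 2002/19.
Sellers receive ps = 2002/19 + 54 = 3028/19; q' = 826 − 6·(2002/19) = 3682/19.
Buyers' price falls by p* − pb = 2380/19 − 2002/19 = 378/19; sellers' price rises by ps − p* = 3028/19 − 2380/19 = 648/19.
So consumers capture (378/19)/54 = 7/19 of each unit of subsidy.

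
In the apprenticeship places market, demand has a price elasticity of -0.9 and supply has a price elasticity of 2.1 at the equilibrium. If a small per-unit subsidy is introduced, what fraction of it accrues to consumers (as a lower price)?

Consumer share = 0.7

For a small subsidy around the equilibrium, the benefit split depends on the relative slopes, which at a point are proportional to the elasticities.
Buyer share = εs/(εs + |εd|) = 2.1/(2.1 + 0.9) = 0.7; seller share = |εd|/(εs + |εd|) = 0.3.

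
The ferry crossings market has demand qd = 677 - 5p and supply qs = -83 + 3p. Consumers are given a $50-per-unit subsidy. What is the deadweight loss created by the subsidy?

Deadweight loss = $2343.75

Pre-subsidy: 677 - 5p = -83 + 3p gives p* = 95, q* = 202.
With the rebate, buyers effectively pay pb = ps − 50, where ps is the price sellers receive.
Demand in terms of ps becomes qd = 677 − 5(ps − 50) = 927 - 5ps. Setting this equal to supply: 927 - 5ps = -83 + 3ps, so ps = 126.25.
Buyers pay pb = 126.25 − 50 = 76.25; q' = -83 + 3·126.25 = 295.75.
The subsidy expands output by 295.75 − 202 = 93.75 past the efficient level; on those units the gap between marginal cost and willingness to pay runs from 0 up to 50.
DWL = ½ × 50 × 93.75 = 2343.75.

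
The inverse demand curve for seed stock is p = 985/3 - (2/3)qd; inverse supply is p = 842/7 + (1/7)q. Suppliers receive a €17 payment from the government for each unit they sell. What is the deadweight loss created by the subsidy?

Pre-subsidy: 985/3 - (2/3)q = 842/7 + (1/7)q gives q* = 257 and p* = 157.
With the subsidy, sellers receive ps = pb + 17 for each unit, where pb is the price buyers pay.
On the curves, pb = 985/3 - (2/3)q and ps = 842/7 + (1/7)q; the wedge ps − pb = 17 gives 842/7 + (1/7)q − (985/3 - (2/3)q) = 17, so q' = 278.
Then pb = 985/3 − (2/3)·278 = 143 and ps = 842/7 + (1/7)·278 = 160.
The subsidy expands output by 278 − 257 = 21 past the efficient level; on those units the gap between marginal cost and willingness to pay runs from 0 up to 17.
DWL = ½ × 17 × 21 = 178.5.

Deadweight loss = €178.5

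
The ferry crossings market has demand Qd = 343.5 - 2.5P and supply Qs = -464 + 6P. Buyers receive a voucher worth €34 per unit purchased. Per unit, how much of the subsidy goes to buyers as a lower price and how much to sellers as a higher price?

Pre-subsidy: 343.5 - 2.5P = -464 + 6P gives P* = 95, Q* = 106.
With the rebate, buyers effectively pay Pb = Ps − 34, where Ps is the price sellers receive.
Demand in terms of Ps becomes Qd = 343.5 − 2.5(Ps − 34) = 428.5 - 2.5Ps. Setting this equal to supply: 428.5 - 2.5Ps = -464 + 6Ps, so Ps = 105.
Buyers pay Pb = 105 − 34 = 71; Q' = -464 + 6·105 = 166.
Buyers' price falls by P* − Pb = 95 − 71 = 24; sellers' price rises by Ps − P* = 105 − 95 = 10.

Buyers gain €24 per unit; sellers gain €10 per unit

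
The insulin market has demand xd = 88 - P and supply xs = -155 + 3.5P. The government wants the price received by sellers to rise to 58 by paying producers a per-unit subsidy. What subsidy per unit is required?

Required subsidy s = 18 per unit

At a seller price of 58, quantity supplied is -155 + 3.5·58 = 48.
Buyers absorb 48 only when they pay Pb with 88 − 1·Pb = 48, i.e. Pb = 40.
s = Ps − Pb = 58 − 40 = 18.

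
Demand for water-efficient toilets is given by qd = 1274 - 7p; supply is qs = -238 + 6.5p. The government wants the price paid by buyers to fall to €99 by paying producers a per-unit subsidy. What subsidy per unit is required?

Required subsidy s = €27 per unit

At a buyer price of 99, quantity demanded is 1274 − 7·99 = 581.
Sellers supply 581 only when they receive ps with -238 + 6.5·ps = 581, i.e. ps = 126.
s = ps − pb = 126 − 99 = 27.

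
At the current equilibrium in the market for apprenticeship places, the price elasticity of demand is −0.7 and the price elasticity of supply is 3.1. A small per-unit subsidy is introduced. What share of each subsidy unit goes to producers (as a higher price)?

Producer share = 7/38

For a small subsidy around the equilibrium, the benefit split depends on the relative slopes, which at a point are proportional to the elasticities.
Buyer share = εs/(εs + |εd|) = 3.1/(3.1 + 0.7) = 31/38; seller share = |εd|/(εs + |εd|) = 7/38.
So producers capture 7/38 of the subsidy.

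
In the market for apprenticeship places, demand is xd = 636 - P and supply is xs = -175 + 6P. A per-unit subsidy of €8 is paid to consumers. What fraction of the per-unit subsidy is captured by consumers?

Consumer share = 6/7

Pre-subsidy: 636 - P = -175 + 6P gives P* = 811/7, x* = 3641/7.
With the rebate, buyers effectively pay Pb = Ps − 8, where Ps is the price sellers receive.
Demand in terms of Ps becomes xd = 636 − 1(Ps − 8) = 644 - Ps. Setting this equal to supply: 644 - Ps = -175 + 6Ps, so Ps = 117.
Buyers pay Pb = 117 − 8 = 109; x' = -175 + 6·117 = 527.
Buyers' price falls by P* − Pb = 811/7 − 109 = 48/7; sellers' price rises by Ps − P* = 117 − 811/7 = 8/7.
So consumers capture (48/7)/8 = 6/7 of each unit of subsidy.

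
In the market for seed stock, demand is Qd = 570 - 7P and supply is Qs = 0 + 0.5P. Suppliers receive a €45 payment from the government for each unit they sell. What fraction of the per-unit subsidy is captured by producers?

Pre-subsidy: 570 - 7P = 0 + 0.5P gives P* = 76, Q* = 38.
With the subsidy, sellers receive Ps = Pb + 45 for each unit, where Pb is the price buyers pay.
Supply in terms of Pb becomes Qs = 0 + 0.5(Pb + 45) = 22.5 + 0.5Pb. Setting this equal to demand: 570 - 7Pb = 22.5 + 0.5Pb, so Pb = 73.
Sellers receive Ps = 73 + 45 = 118; Q' = 570 − 7·73 = 59.
Buyers' price falls by P* − Pb = 76 − 73 = 3; sellers' price rises by Ps − P* = 118 − 76 = 42.
So producers capture 42/45 = 14/15 of each unit of subsidy.

Producer share = 14/15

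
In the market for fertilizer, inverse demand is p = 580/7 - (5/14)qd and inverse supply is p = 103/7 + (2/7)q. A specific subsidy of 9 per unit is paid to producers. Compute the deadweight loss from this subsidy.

Deadweight loss = 63

Pre-subsidy: 580/7 - (5/14)q = 103/7 + (2/7)q gives q* = 106 and p* = 45.
With the subsidy, sellers receive ps = pb + 9 for each unit, where pb is the price buyers pay.
On the curves, pb = 580/7 - (5/14)q and ps = 103/7 + (2/7)q; the wedge ps − pb = 9 gives 103/7 + (2/7)q − (580/7 - (5/14)q) = 9, so q' = 120.
Then pb = 580/7 − (5/14)·120 = 40 and ps = 103/7 + (2/7)·120 = 49.
The subsidy expands output by 120 − 106 = 14 past the efficient level; on those units the gap between marginal cost and willingness to pay runs from 0 up to 9.
DWL = ½ × 9 × 14 = 63.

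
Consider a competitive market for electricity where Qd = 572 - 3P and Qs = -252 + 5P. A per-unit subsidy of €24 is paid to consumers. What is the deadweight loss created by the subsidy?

Deadweight loss = €540

Pre-subsidy: 572 - 3P = -252 + 5P gives P* = 103, Q* = 263.
With the rebate, buyers effectively pay Pb = Ps − 24, where Ps is the price sellers receive.
Demand in terms of Ps becomes Qd = 572 − 3(Ps − 24) = 644 - 3Ps. Setting this equal to supply: 644 - 3Ps = -252 + 5Ps, so Ps = 112.
Buyers pay Pb = 112 − 24 = 88; Q' = -252 + 5·112 = 308.
The subsidy expands output by 308 − 263 = 45 past the efficient level; on those units the gap between marginal cost and willingness to pay runs from 0 up to 24.
DWL = ½ × 24 × 45 = 540.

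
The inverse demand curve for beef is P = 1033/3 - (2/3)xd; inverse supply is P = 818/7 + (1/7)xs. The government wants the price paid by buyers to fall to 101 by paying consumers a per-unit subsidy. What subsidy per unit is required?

At a buyer price of 101, quantity demanded is 516.5 − 1.5·101 = 365.
Sellers supply 365 only when they receive Ps = 818/7 + (1/7)·365 = 169.
s = Ps − Pb = 169 − 101 = 68.

Required subsidy s = 68 per unit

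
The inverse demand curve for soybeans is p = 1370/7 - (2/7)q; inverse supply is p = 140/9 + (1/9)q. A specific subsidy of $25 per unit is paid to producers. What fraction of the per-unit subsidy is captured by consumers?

Consumer share = 0.72

Pre-subsidy: 1370/7 - (2/7)q = 140/9 + (1/9)q gives q* = 454 and p* = 66.
With the subsidy, sellers receive ps = pb + 25 for each unit, where pb is the price buyers pay.
On the curves, pb = 1370/7 - (2/7)q and ps = 140/9 + (1/9)q; the wedge ps − pb = 25 gives 140/9 + (1/9)q − (1370/7 - (2/7)q) = 25, so q' = 517.
Then pb = 1370/7 − (2/7)·517 = 48 and ps = 140/9 + (1/9)·517 = 73.
Buyers' price falls by p* − pb = 66 − 48 = 18; sellers' price rises by ps − p* = 73 − 66 = 7.
So consumers capture 18/25 = 0.72 of each unit of subsidy.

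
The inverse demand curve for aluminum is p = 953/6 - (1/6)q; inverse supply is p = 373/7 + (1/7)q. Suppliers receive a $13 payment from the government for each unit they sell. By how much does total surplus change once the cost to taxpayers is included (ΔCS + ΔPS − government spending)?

Net change in total surplus = -$273

Pre-subsidy: 953/6 - (1/6)q = 373/7 + (1/7)q gives q* = 341 and p* = 102.
With the subsidy, sellers receive ps = pb + 13 for each unit, where pb is the price buyers pay.
On the curves, pb = 953/6 - (1/6)q and ps = 373/7 + (1/7)q; the wedge ps − pb = 13 gives 373/7 + (1/7)q − (953/6 - (1/6)q) = 13, so q' = 383.
Then pb = 953/6 − (1/6)·383 = 95 and ps = 373/7 + (1/7)·383 = 108.
ΔCS = ½(341 + 383)(102 − 95) = 2534; ΔPS = ½(341 + 383)(108 − 102) = 2172.
Government spending = 13 × 383 = 4979.
Net change = 2534 + 2172 − 4979 = -273. The loss equals the DWL triangle ½·13·42.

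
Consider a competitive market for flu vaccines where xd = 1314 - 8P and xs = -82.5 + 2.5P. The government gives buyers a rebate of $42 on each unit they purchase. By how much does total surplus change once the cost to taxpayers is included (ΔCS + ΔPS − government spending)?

Pre-subsidy: 1314 - 8P = -82.5 + 2.5P gives P* = 133, x* = 250.
With the rebate, buyers effectively pay Pb = Ps − 42, where Ps is the price sellers receive.
Demand in terms of Ps becomes xd = 1314 − 8(Ps − 42) = 1650 - 8Ps. Setting this equal to supply: 1650 - 8Ps = -82.5 + 2.5Ps, so Ps = 165.
Buyers pay Pb = 165 − 42 = 123; x' = -82.5 + 2.5·165 = 330.
ΔCS = ½(250 + 330)(133 − 123) = 2900; ΔPS = ½(250 + 330)(165 − 133) = 9280.
Government spending = 42 × 330 = 13860.
Net change = 2900 + 9280 − 13860 = -1680. The loss equals the DWL triangle ½·42·80.

Net change in total surplus = -$1680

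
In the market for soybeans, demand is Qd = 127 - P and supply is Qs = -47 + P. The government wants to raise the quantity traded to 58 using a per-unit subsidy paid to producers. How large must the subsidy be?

Required subsidy s = 36 per unit

At Q = 58, invert demand for the buyer price: Pb = (127 − 58)/1 = 69; invert supply for the seller price: Ps = (58 − (-47))/1 = 105.
The subsidy must fill the gap: s = Ps − Pb = 105 − 69 = 36.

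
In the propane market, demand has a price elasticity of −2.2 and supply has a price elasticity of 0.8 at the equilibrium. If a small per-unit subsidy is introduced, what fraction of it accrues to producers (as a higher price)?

Producer share = 11/15

For a small subsidy around the equilibrium, the benefit split depends on the relative slopes, which at a point are proportional to the elasticities.
Buyer share = εs/(εs + |εd|) = 0.8/(0.8 + 2.2) = 4/15; seller share = |εd|/(εs + |εd|) = 11/15.
So producers capture 11/15 of the subsidy.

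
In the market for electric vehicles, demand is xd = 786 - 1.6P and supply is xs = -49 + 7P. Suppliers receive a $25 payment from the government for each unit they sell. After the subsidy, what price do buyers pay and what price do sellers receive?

Buyers pay 3300/43; sellers receive 4375/43

Pre-subsidy: 786 - 1.6P = -49 + 7P gives P* = 4175/43, x* = 27118/43.
With the subsidy, sellers receive Ps = Pb + 25 for each unit, where Pb is the price buyers pay.
Supply in terms of Pb becomes xs = -49 + 7(Pb + 25) = 126 + 7Pb. Setting this equal to demand: 786 - 1.6Pb = 126 + 7Pb, so Pb = 3300/43.
Sellers receive Ps = 3300/43 + 25 = 4375/43; x' = 786 − 1.6·(3300/43) = 28518/43.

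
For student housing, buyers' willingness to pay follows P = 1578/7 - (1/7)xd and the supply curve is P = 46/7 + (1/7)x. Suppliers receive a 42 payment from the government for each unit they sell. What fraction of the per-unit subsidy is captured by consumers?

Pre-subsidy: 1578/7 - (1/7)x = 46/7 + (1/7)x gives x* = 766 and P* = 116.
With the subsidy, sellers receive Ps = Pb + 42 for each unit, where Pb is the price buyers pay.
On the curves, Pb = 1578/7 - (1/7)x and Ps = 46/7 + (1/7)x; the wedge Ps − Pb = 42 gives 46/7 + (1/7)x − (1578/7 - (1/7)x) = 42, so x' = 913.
Then Pb = 1578/7 − (1/7)·913 = 95 and Ps = 46/7 + (1/7)·913 = 137.
Buyers' price falls by P* − Pb = 116 − 95 = 21; sellers' price rises by Ps − P* = 137 − 116 = 21.
So consumers capture 21/42 = 0.5 of each unit of subsidy.

Consumer share = 0.5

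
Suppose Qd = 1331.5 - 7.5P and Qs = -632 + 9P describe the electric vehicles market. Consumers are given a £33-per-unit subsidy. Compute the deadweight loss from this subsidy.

Pre-subsidy: 1331.5 - 7.5P = -632 + 9P gives P* = 119, Q* = 439.
With the rebate, buyers effectively pay Pb = Ps − 33, where Ps is the price sellers receive.
Demand in terms of Ps becomes Qd = 1331.5 − 7.5(Ps − 33) = 1579 - 7.5Ps. Setting this equal to supply: 1579 - 7.5Ps = -632 + 9Ps, so Ps = 134.
Buyers pay Pb = 134 − 33 = 101; Q' = -632 + 9·134 = 574.
The subsidy expands output by 574 − 439 = 135 past the efficient level; on those units the gap between marginal cost and willingness to pay runs from 0 up to 33.
DWL = ½ × 33 × 135 = 2227.5.

Deadweight loss = £2227.5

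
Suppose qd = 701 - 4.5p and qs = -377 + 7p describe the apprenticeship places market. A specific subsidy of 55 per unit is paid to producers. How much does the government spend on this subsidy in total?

Government cost = 543730/23

Pre-subsidy: 701 - 4.5p = -377 + 7p gives p* = 2156/23, q* = 6421/23.
With the subsidy, sellers receive ps = pb + 55 for each unit, where pb is the price buyers pay.
Supply in terms of pb becomes qs = -377 + 7(pb + 55) = 8 + 7pb. Setting this equal to demand: 701 - 4.5pb = 8 + 7pb, so pb = 1386/23.
Sellers receive ps = 1386/23 + 55 = 2651/23; q' = 701 − 4.5·(1386/23) = 9886/23.
Government outlay = subsidy × quantity = 55 × 9886/23 = 543730/23.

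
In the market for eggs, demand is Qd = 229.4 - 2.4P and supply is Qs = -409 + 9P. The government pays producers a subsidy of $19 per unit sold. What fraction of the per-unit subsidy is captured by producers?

Pre-subsidy: 229.4 - 2.4P = -409 + 9P gives P* = 56, Q* = 95.
With the subsidy, sellers receive Ps = Pb + 19 for each unit, where Pb is the price buyers pay.
Supply in terms of Pb becomes Qs = -409 + 9(Pb + 19) = -238 + 9Pb. Setting this equal to demand: 229.4 - 2.4Pb = -238 + 9Pb, so Pb = 41.
Sellers receive Ps = 41 + 19 = 60; Q' = 229.4 − 2.4·41 = 131.
Buyers' price falls by P* − Pb = 56 − 41 = 15; sellers' price rises by Ps − P* = 60 − 56 = 4.
So producers capture 4/19 = 4/19 of each unit of subsidy.

Producer share = 4/19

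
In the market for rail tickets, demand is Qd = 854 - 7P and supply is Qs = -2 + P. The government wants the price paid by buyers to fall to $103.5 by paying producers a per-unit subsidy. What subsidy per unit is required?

Required subsidy s = $28 per unit

At a buyer price of 103.5, quantity demanded is 854 − 7·103.5 = 129.5.
Sellers supply 129.5 only when they receive Ps with -2 + 1·Ps = 129.5, i.e. Ps = 131.5.
s = Ps − Pb = 131.5 − 103.5 = 28.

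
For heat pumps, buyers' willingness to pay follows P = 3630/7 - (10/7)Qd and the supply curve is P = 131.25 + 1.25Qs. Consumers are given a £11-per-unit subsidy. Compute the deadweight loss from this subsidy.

Deadweight loss = 1694/75

Pre-subsidy: 3630/7 - (10/7)Q = 131.25 + 1.25Q gives Q* = 144.6 and P* = 312.
With the rebate, buyers effectively pay Pb = Ps − 11, where Ps is the price sellers receive.
On the curves, Pb = 3630/7 - (10/7)Q and Ps = 131.25 + 1.25Q; the wedge Ps − Pb = 11 gives 131.25 + 1.25Q − (3630/7 - (10/7)Q) = 11, so Q' = 11153/75.
Then Pb = 3630/7 − (10/7)·(11153/75) = 4592/15 and Ps = 131.25 + 1.25·(11153/75) = 4757/15.
The subsidy expands output by 11153/75 − 144.6 = 308/75 past the efficient level; on those units the gap between marginal cost and willingness to pay runs from 0 up to 11.
DWL = ½ × 11 × 308/75 = 1694/75.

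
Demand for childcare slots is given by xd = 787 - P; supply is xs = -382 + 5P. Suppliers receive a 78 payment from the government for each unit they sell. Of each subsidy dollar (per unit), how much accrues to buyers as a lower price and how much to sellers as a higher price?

Pre-subsidy: 787 - P = -382 + 5P gives P* = 1169/6, x* = 3553/6.
With the subsidy, sellers receive Ps = Pb + 78 for each unit, where Pb is the price buyers pay.
Supply in terms of Pb becomes xs = -382 + 5(Pb + 78) = 8 + 5Pb. Setting this equal to demand: 787 - Pb = 8 + 5Pb, so Pb = 779/6.
Sellers receive Ps = 779/6 + 78 = 1247/6; x' = 787 − 1·(779/6) = 3943/6.
Buyers' price falls by P* − Pb = 1169/6 − 779/6 = 65; sellers' price rises by Ps − P* = 1247/6 − 1169/6 = 13.

Buyers gain 65 per unit; sellers gain 13 per unit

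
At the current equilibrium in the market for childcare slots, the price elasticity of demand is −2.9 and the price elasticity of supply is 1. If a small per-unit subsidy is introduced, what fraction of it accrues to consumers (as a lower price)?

For a small subsidy around the equilibrium, the benefit split depends on the relative slopes, which at a point are proportional to the elasticities.
Buyer share = εs/(εs + |εd|) = 1/(1 + 2.9) = 10/39; seller share = |εd|/(εs + |εd|) = 29/39.

Consumer share = 10/39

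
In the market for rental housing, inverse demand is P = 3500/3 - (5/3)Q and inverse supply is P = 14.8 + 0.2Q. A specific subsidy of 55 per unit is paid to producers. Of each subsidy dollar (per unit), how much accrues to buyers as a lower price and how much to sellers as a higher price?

Buyers gain 1375/28 per unit; sellers gain 165/28 per unit

Pre-subsidy: 3500/3 - (5/3)Q = 14.8 + 0.2Q gives Q* = 8639/14 and P* = 1935/14.
With the subsidy, sellers receive Ps = Pb + 55 for each unit, where Pb is the price buyers pay.
On the curves, Pb = 3500/3 - (5/3)Q and Ps = 14.8 + 0.2Q; the wedge Ps − Pb = 55 gives 14.8 + 0.2Q − (3500/3 - (5/3)Q) = 55, so Q' = 18103/28.
Then Pb = 3500/3 − (5/3)·(18103/28) = 2495/28 and Ps = 14.8 + 0.2·(18103/28) = 4035/28.
Buyers' price falls by P* − Pb = 1935/14 − 2495/28 = 1375/28; sellers' price rises by Ps − P* = 4035/28 − 1935/14 = 165/28.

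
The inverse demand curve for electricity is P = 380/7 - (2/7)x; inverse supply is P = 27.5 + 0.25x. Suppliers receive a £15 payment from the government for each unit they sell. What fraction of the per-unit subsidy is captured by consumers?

Consumer share = 8/15

Pre-subsidy: 380/7 - (2/7)x = 27.5 + 0.25x gives x* = 50 and P* = 40.
With the subsidy, sellers receive Ps = Pb + 15 for each unit, where Pb is the price buyers pay.
On the curves, Pb = 380/7 - (2/7)x and Ps = 27.5 + 0.25x; the wedge Ps − Pb = 15 gives 27.5 + 0.25x − (380/7 - (2/7)x) = 15, so x' = 78.
Then Pb = 380/7 − (2/7)·78 = 32 and Ps = 27.5 + 0.25·78 = 47.
Buyers' price falls by P* − Pb = 40 − 32 = 8; sellers' price rises by Ps − P* = 47 − 40 = 7.
So consumers capture 8/15 = 8/15 of each unit of subsidy.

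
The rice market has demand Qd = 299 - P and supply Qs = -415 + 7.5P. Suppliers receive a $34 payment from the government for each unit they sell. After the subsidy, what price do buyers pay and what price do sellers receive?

Pre-subsidy: 299 - P = -415 + 7.5P gives P* = 84, Q* = 215.
With the subsidy, sellers receive Ps = Pb + 34 for each unit, where Pb is the price buyers pay.
Supply in terms of Pb becomes Qs = -415 + 7.5(Pb + 34) = -160 + 7.5Pb. Setting this equal to demand: 299 - Pb = -160 + 7.5Pb, so Pb = 54.
Sellers receive Ps = 54 + 34 = 88; Q' = 299 − 1·54 = 245.

Buyers pay $54; sellers receive $88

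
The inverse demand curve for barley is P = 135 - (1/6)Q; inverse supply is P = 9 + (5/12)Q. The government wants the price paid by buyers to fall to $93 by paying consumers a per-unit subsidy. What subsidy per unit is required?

At a buyer price of 93, quantity demanded is 810 − 6·93 = 252.
Sellers supply 252 only when they receive Ps = 9 + (5/12)·252 = 114.
s = Ps − Pb = 114 − 93 = 21.

Required subsidy s = $21 per unit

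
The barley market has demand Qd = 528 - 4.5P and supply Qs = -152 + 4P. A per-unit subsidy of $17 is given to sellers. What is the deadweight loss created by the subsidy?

Deadweight loss = $306

Pre-subsidy: 528 - 4.5P = -152 + 4P gives P* = 80, Q* = 168.
With the subsidy, sellers receive Ps = Pb + 17 for each unit, where Pb is the price buyers pay.
Supply in terms of Pb becomes Qs = -152 + 4(Pb + 17) = -84 + 4Pb. Setting this equal to demand: 528 - 4.5Pb = -84 + 4Pb, so Pb = 72.
Sellers receive Ps = 72 + 17 = 89; Q' = 528 − 4.5·72 = 204.
The subsidy expands output by 204 − 168 = 36 past the efficient level; on those units the gap between marginal cost and willingness to pay runs from 0 up to 17.
DWL = ½ × 17 × 36 = 306.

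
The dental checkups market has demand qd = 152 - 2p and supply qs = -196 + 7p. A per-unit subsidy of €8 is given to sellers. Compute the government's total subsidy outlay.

Pre-subsidy: 152 - 2p = -196 + 7p gives p* = 116/3, q* = 224/3.
With the subsidy, sellers receive ps = pb + 8 for each unit, where pb is the price buyers pay.
Supply in terms of pb becomes qs = -196 + 7(pb + 8) = -140 + 7pb. Setting this equal to demand: 152 - 2pb = -140 + 7pb, so pb = 292/9.
Sellers receive ps = 292/9 + 8 = 364/9; q' = 152 − 2·(292/9) = 784/9.
Government outlay = subsidy × quantity = 8 × 784/9 = 6272/9.

Government cost = 6272/9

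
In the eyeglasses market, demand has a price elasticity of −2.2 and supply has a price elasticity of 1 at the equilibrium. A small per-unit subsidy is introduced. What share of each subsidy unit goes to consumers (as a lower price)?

For a small subsidy around the equilibrium, the benefit split depends on the relative slopes, which at a point are proportional to the elasticities.
Buyer share = εs/(εs + |εd|) = 1/(1 + 2.2) = 0.3125; seller share = |εd|/(εs + |εd|) = 0.6875.

Consumer share = 0.3125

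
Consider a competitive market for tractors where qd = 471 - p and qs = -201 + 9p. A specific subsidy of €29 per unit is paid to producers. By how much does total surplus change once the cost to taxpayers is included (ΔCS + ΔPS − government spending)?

Net change in total surplus = -€378.45

Pre-subsidy: 471 - p = -201 + 9p gives p* = 67.2, q* = 403.8.
With the subsidy, sellers receive ps = pb + 29 for each unit, where pb is the price buyers pay.
Supply in terms of pb becomes qs = -201 + 9(pb + 29) = 60 + 9pb. Setting this equal to demand: 471 - pb = 60 + 9pb, so pb = 41.1.
Sellers receive ps = 41.1 + 29 = 70.1; q' = 471 − 1·41.1 = 429.9.
ΔCS = ½(403.8 + 429.9)(67.2 − 41.1) = 10879.785; ΔPS = ½(403.8 + 429.9)(70.1 − 67.2) = 1208.865.
Government spending = 29 × 429.9 = 12467.1.
Net change = 10879.785 + 1208.865 − 12467.1 = -378.45. The loss equals the DWL triangle ½·29·26.1.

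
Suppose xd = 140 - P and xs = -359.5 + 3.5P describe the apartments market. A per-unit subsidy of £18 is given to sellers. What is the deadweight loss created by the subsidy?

Pre-subsidy: 140 - P = -359.5 + 3.5P gives P* = 111, x* = 29.
With the subsidy, sellers receive Ps = Pb + 18 for each unit, where Pb is the price buyers pay.
Supply in terms of Pb becomes xs = -359.5 + 3.5(Pb + 18) = -296.5 + 3.5Pb. Setting this equal to demand: 140 - Pb = -296.5 + 3.5Pb, so Pb = 97.
Sellers receive Ps = 97 + 18 = 115; x' = 140 − 1·97 = 43.
The subsidy expands output by 43 − 29 = 14 past the efficient level; on those units the gap between marginal cost and willingness to pay runs from 0 up to 18.
DWL = ½ × 18 × 14 = 126.

Deadweight loss = £126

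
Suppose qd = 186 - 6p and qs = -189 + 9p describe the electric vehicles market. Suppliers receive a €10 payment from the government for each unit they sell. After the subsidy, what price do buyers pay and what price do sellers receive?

Buyers pay €19; sellers receive €29

Pre-subsidy: 186 - 6p = -189 + 9p gives p* = 25, q* = 36.
With the subsidy, sellers receive ps = pb + 10 for each unit, where pb is the price buyers pay.
Supply in terms of pb becomes qs = -189 + 9(pb + 10) = -99 + 9pb. Setting this equal to demand: 186 - 6pb = -99 + 9pb, so pb = 19.
Sellers receive ps = 19 + 10 = 29; q' = 186 − 6·19 = 72.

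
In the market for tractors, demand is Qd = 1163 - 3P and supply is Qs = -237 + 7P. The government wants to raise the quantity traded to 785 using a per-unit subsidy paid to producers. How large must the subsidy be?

Required subsidy s = 20 per unit

At Q = 785, invert demand for the buyer price: Pb = (1163 − 785)/3 = 126; invert supply for the seller price: Ps = (785 − (-237))/7 = 146.
The subsidy must fill the gap: s = Ps − Pb = 146 − 126 = 20.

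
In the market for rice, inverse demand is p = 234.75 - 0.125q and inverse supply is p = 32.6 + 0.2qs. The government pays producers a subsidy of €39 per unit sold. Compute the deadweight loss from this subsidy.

Pre-subsidy: 234.75 - 0.125q = 32.6 + 0.2q gives q* = 622 and p* = 157.
With the subsidy, sellers receive ps = pb + 39 for each unit, where pb is the price buyers pay.
On the curves, pb = 234.75 - 0.125q and ps = 32.6 + 0.2q; the wedge ps − pb = 39 gives 32.6 + 0.2q − (234.75 - 0.125q) = 39, so q' = 742.
Then pb = 234.75 − 0.125·742 = 142 and ps = 32.6 + 0.2·742 = 181.
The subsidy expands output by 742 − 622 = 120 past the efficient level; on those units the gap between marginal cost and willingness to pay runs from 0 up to 39.
DWL = ½ × 39 × 120 = 2340.

Deadweight loss = €2340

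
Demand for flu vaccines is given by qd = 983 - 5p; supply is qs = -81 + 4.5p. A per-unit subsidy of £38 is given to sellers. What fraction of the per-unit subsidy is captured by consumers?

Pre-subsidy: 983 - 5p = -81 + 4.5p gives p* = 112, q* = 423.
With the subsidy, sellers receive ps = pb + 38 for each unit, where pb is the price buyers pay.
Supply in terms of pb becomes qs = -81 + 4.5(pb + 38) = 90 + 4.5pb. Setting this equal to demand: 983 - 5pb = 90 + 4.5pb, so pb = 94.
Sellers receive ps = 94 + 38 = 132; q' = 983 − 5·94 = 513.
Buyers' price falls by p* − pb = 112 − 94 = 18; sellers' price rises by ps − p* = 132 − 112 = 20.
So consumers capture 18/38 = 9/19 of each unit of subsidy.

Consumer share = 9/19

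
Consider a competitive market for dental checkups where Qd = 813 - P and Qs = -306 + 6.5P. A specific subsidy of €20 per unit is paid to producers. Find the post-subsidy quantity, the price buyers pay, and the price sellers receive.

Q' = 10217/15; buyers pay 1978/15; sellers receive 2278/15

Pre-subsidy: 813 - P = -306 + 6.5P gives P* = 149.2, Q* = 663.8.
With the subsidy, sellers receive Ps = Pb + 20 for each unit, where Pb is the price buyers pay.
Supply in terms of Pb becomes Qs = -306 + 6.5(Pb + 20) = -176 + 6.5Pb. Setting this equal to demand: 813 - Pb = -176 + 6.5Pb, so Pb = 1978/15.
Sellers receive Ps = 1978/15 + 20 = 2278/15; Q' = 813 − 1·(1978/15) = 10217/15.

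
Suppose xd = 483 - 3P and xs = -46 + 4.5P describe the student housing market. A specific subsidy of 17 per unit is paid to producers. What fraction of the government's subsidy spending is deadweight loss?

Pre-subsidy: 483 - 3P = -46 + 4.5P gives P* = 1058/15, x* = 271.4.
With the subsidy, sellers receive Ps = Pb + 17 for each unit, where Pb is the price buyers pay.
Supply in terms of Pb becomes xs = -46 + 4.5(Pb + 17) = 30.5 + 4.5Pb. Setting this equal to demand: 483 - 3Pb = 30.5 + 4.5Pb, so Pb = 181/3.
Sellers receive Ps = 181/3 + 17 = 232/3; x' = 483 − 3·(181/3) = 302.
ΔCS = ½(271.4 + 302)(1058/15 − 181/3) = 2924.34; ΔPS = ½(271.4 + 302)(232/3 − 1058/15) = 1949.56.
Government spending = 17 × 302 = 5134.
DWL = ½ × 17 × (302 − 271.4) = 260.1; fraction = 260.1 / 5134 = 153/3020.

DWL / government spending = 153/3020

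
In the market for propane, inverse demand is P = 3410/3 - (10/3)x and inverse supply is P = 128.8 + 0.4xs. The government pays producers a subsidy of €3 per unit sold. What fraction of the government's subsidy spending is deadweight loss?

DWL / government spending = 45/30326

Pre-subsidy: 3410/3 - (10/3)x = 128.8 + 0.4x gives x* = 7559/28 and P* = 3315/14.
With the subsidy, sellers receive Ps = Pb + 3 for each unit, where Pb is the price buyers pay.
On the curves, Pb = 3410/3 - (10/3)x and Ps = 128.8 + 0.4x; the wedge Ps − Pb = 3 gives 128.8 + 0.4x − (3410/3 - (10/3)x) = 3, so x' = 15163/56.
Then Pb = 3410/3 − (10/3)·(15163/56) = 6555/28 and Ps = 128.8 + 0.4·(15163/56) = 6639/28.
ΔCS = ½(7559/28 + 15163/56)(3315/14 − 6555/28) = 2271075/3136; ΔPS = ½(7559/28 + 15163/56)(6639/28 − 3315/14) = 272529/3136.
Government spending = 3 × 15163/56 = 45489/56.
DWL = ½ × 3 × (15163/56 − 7559/28) = 135/112; fraction = (135/112) / (45489/56) = 45/30326.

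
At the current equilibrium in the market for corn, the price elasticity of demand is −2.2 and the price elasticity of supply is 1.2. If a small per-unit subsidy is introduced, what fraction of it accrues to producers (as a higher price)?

For a small subsidy around the equilibrium, the benefit split depends on the relative slopes, which at a point are proportional to the elasticities.
Buyer share = εs/(εs + |εd|) = 1.2/(1.2 + 2.2) = 6/17; seller share = |εd|/(εs + |εd|) = 11/17.
So producers capture 11/17 of the subsidy.

Producer share = 11/17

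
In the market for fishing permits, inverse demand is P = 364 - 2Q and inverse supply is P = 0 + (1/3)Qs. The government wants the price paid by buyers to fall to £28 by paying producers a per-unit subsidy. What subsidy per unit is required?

At a buyer price of 28, quantity demanded is 182 − 0.5·28 = 168.
Sellers supply 168 only when they receive Ps = 0 + (1/3)·168 = 56.
s = Ps − Pb = 56 − 28 = 28.

Required subsidy s = £28 per unit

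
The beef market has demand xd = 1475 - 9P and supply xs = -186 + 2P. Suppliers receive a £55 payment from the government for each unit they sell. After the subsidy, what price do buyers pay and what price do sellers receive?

Pre-subsidy: 1475 - 9P = -186 + 2P gives P* = 151, x* = 116.
With the subsidy, sellers receive Ps = Pb + 55 for each unit, where Pb is the price buyers pay.
Supply in terms of Pb becomes xs = -186 + 2(Pb + 55) = -76 + 2Pb. Setting this equal to demand: 1475 - 9Pb = -76 + 2Pb, so Pb = 141.
Sellers receive Ps = 141 + 55 = 196; x' = 1475 − 9·141 = 206.

Buyers pay £141; sellers receive £196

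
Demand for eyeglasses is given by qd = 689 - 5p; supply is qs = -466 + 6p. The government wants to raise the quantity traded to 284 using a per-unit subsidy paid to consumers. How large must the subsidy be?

At q = 284, invert demand for the buyer price: pb = (689 − 284)/5 = 81; invert supply for the seller price: ps = (284 − (-466))/6 = 125.
The subsidy must fill the gap: s = ps − pb = 125 − 81 = 44.

Required subsidy s = 44 per unit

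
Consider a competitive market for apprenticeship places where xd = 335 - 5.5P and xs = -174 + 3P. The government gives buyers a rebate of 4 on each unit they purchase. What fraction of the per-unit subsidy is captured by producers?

Producer share = 11/17

Pre-subsidy: 335 - 5.5P = -174 + 3P gives P* = 1018/17, x* = 96/17.
With the rebate, buyers effectively pay Pb = Ps − 4, where Ps is the price sellers receive.
Demand in terms of Ps becomes xd = 335 − 5.5(Ps − 4) = 357 - 5.5Ps. Setting this equal to supply: 357 - 5.5Ps = -174 + 3Ps, so Ps = 1062/17.
Buyers pay Pb = 1062/17 − 4 = 994/17; x' = -174 + 3·(1062/17) = 228/17.
Buyers' price falls by P* − Pb = 1018/17 − 994/17 = 24/17; sellers' price rises by Ps − P* = 1062/17 − 1018/17 = 44/17.
So producers capture (44/17)/4 = 11/17 of each unit of subsidy.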